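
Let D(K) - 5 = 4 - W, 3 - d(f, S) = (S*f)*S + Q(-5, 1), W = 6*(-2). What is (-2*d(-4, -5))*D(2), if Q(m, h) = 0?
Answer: -4326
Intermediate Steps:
W = -12
d(f, S) = 3 - f*S**2 (d(f, S) = 3 - ((S*f)*S + 0) = 3 - (f*S**2 + 0) = 3 - f*S**2)
D(K) = 21 (D(K) = 5 + (4 - 1*(-12)) = 5 + (4 + 12) = 5 + 16 = 21)
(-2*d(-4, -5))*D(2) = -2*(3 - 1*(-4)*(-5)**2)*21 = -2*(3 - 1*(-4)*25)*21 = -2*(3 + 100)*21 = -2*103*21 = -206*21 = -4326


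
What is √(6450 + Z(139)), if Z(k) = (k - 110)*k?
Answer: √10481 ≈ 102.38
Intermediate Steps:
Z(k) = k*(-110 + k) (Z(k) = (-110 + k)*k = k*(-110 + k))
√(6450 + Z(139)) = √(6450 + 139*(-110 + 139)) = √(6450 + 139*29) = √(6450 + 4031) = √10481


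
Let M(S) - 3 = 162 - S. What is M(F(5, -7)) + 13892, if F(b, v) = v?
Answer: 14064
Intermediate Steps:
M(S) = 165 - S (M(S) = 3 + (162 - S) = 165 - S)
M(F(5, -7)) + 13892 = (165 - 1*(-7)) + 13892 = (165 + 7) + 13892 = 172 + 13892 = 14064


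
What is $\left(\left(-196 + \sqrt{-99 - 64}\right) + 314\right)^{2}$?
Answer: $\left(118 + i \sqrt{163}\right)^{2} \approx 13761.0 + 3013.0 i$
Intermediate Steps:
$\left(\left(-196 + \sqrt{-99 - 64}\right) + 314\right)^{2} = \left(\left(-196 + \sqrt{-163}\right) + 314\right)^{2} = \left(\left(-196 + i \sqrt{163}\right) + 314\right)^{2} = \left(118 + i \sqrt{163}\right)^{2}$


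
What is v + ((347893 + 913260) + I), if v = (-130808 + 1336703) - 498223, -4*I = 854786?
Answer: 3510257/2 ≈ 1.7551e+6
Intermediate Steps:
I = -427393/2 (I = -¼*854786 = -427393/2 ≈ -2.1370e+5)
v = 707672 (v = 1205895 - 498223 = 707672)
v + ((347893 + 913260) + I) = 707672 + ((347893 + 913260) - 427393/2) = 707672 + (1261153 - 427393/2) = 707672 + 2094913/2 = 3510257/2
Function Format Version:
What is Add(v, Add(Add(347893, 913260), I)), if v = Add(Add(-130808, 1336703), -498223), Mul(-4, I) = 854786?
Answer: Rational(3510257, 2) ≈ 1.7551e+6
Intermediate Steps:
I = Rational(-427393, 2) (I = Mul(Rational(-1, 4), 854786) = Rational(-427393, 2) ≈ -2.1370e+5)
v = 707672 (v = Add(1205895, -498223) = 707672)
Add(v, Add(Add(347893, 913260), I)) = Add(707672, Add(Add(347893, 913260), Rational(-427393, 2))) = Add(707672, Add(1261153, Rational(-427393, 2))) = Add(707672, Rational(2094913, 2)) = Rational(3510257, 2)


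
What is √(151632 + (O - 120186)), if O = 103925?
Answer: √135371 ≈ 367.93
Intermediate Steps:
√(151632 + (O - 120186)) = √(151632 + (103925 - 120186)) = √(151632 - 16261) = √135371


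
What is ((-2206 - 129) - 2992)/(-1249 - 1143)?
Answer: 5327/2392 ≈ 2.2270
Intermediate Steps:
((-2206 - 129) - 2992)/(-1249 - 1143) = (-2335 - 2992)/(-2392) = -5327*(-1/2392) = 5327/2392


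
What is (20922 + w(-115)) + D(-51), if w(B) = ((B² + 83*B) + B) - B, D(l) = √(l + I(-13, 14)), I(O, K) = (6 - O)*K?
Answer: 24602 + √215 ≈ 24617.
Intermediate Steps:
I(O, K) = K*(6 - O)
D(l) = √(266 + l) (D(l) = √(l + 14*(6 - 1*(-13))) = √(l + 14*(6 + 13)) = √(l + 14*19) = √(l + 266) = √(266 + l))
w(B) = B² + 83*B (w(B) = (B² + 84*B) - B = B² + 83*B)
(20922 + w(-115)) + D(-51) = (20922 - 115*(83 - 115)) + √(266 - 51) = (20922 - 115*(-32)) + √215 = (20922 + 3680) + √215 = 24602 + √215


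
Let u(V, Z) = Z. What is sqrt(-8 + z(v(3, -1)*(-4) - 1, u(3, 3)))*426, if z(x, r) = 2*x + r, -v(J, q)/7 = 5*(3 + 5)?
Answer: 426*sqrt(2233) ≈ 20130.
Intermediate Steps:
v(J, q) = -280 (v(J, q) = -35*(3 + 5) = -35*8 = -7*40 = -280)
z(x, r) = r + 2*x
sqrt(-8 + z(v(3, -1)*(-4) - 1, u(3, 3)))*426 = sqrt(-8 + (3 + 2*(-280*(-4) - 1)))*426 = sqrt(-8 + (3 + 2*(1120 - 1)))*426 = sqrt(-8 + (3 + 2*1119))*426 = sqrt(-8 + (3 + 2238))*426 = sqrt(-8 + 2241)*426 = sqrt(2233)*426 = 426*sqrt(2233)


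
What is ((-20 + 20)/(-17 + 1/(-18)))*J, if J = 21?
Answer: 0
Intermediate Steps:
((-20 + 20)/(-17 + 1/(-18)))*J = ((-20 + 20)/(-17 + 1/(-18)))*21 = (0/(-17 - 1/18))*21 = (0/(-307/18))*21 = (0*(-18/307))*21 = 0*21 = 0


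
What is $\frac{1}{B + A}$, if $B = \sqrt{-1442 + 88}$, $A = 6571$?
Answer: $\frac{6571}{43179395} - \frac{i \sqrt{1354}}{43179395} \approx 0.00015218 - 8.5218 \cdot 10^{-7} i$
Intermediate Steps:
$B = i \sqrt{1354}$ ($B = \sqrt{-1354} = i \sqrt{1354} \approx 36.797 i$)
$\frac{1}{B + A} = \frac{1}{i \sqrt{1354} + 6571} = \frac{1}{6571 + i \sqrt{1354}}$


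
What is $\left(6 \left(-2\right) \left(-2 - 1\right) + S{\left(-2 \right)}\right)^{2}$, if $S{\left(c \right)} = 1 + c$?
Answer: $1225$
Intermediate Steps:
$\left(6 \left(-2\right) \left(-2 - 1\right) + S{\left(-2 \right)}\right)^{2} = \left(6 \left(-2\right) \left(-2 - 1\right) + \left(1 - 2\right)\right)^{2} = \left(\left(-12\right) \left(-3\right) - 1\right)^{2} = \left(36 - 1\right)^{2} = 35^{2} = 1225$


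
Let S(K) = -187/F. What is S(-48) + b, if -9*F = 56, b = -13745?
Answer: -768037/56 ≈ -13715.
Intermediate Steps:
F = -56/9 (F = -1/9*56 = -56/9 ≈ -6.2222)
S(K) = 1683/56 (S(K) = -187/(-56/9) = -187*(-9/56) = 1683/56)
S(-48) + b = 1683/56 - 13745 = -768037/56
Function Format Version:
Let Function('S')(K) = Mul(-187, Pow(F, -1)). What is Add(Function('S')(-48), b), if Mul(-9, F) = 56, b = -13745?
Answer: Rational(-768037, 56) ≈ -13715.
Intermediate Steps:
F = Rational(-56, 9) (F = Mul(Rational(-1, 9), 56) = Rational(-56, 9) ≈ -6.2222)
Function('S')(K) = Rational(1683, 56) (Function('S')(K) = Mul(-187, Pow(Rational(-56, 9), -1)) = Mul(-187, Rational(-9, 56)) = Rational(1683, 56))
Add(Function('S')(-48), b) = Add(Rational(1683, 56), -13745) = Rational(-768037, 56)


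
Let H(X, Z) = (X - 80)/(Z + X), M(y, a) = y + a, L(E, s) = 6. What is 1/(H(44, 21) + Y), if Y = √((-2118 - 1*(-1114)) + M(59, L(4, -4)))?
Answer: -780/1322857 - 4225*I*√939/3968571 ≈ -0.00058963 - 0.032623*I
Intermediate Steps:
M(y, a) = a + y
H(X, Z) = (-80 + X)/(X + Z)
Y = I*√939 (Y = √((-2118 - 1*(-1114)) + (6 + 59)) = √((-2118 + 1114) + 65) = √(-1004 + 65) = √(-939) = I*√939 ≈ 30.643*I)
1/(H(44, 21) + Y) = 1/((-80 + 44)/(44 + 21) + I*√939) = 1/(-36/65 + I*√939)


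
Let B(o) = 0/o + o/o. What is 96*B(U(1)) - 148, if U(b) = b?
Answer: -52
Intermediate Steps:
B(o) = 1 (B(o) = 0 + 1 = 1)
96*B(U(1)) - 148 = 96*1 - 148 = 96 - 148 = -52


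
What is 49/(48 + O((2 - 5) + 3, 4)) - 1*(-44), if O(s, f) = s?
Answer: 2161/48 ≈ 45.021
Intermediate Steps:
49/(48 + O((2 - 5) + 3, 4)) - 1*(-44) = 49/(48 + ((2 - 5) + 3)) - 1*(-44) = 49/(48 + (-3 + 3)) + 44 = 49/(48 + 0) + 44 = 49/48 + 44 = 2161/48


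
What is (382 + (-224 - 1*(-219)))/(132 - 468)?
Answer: -377/336 ≈ -1.1220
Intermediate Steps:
(382 + (-224 - 1*(-219)))/(132 - 468) = (382 + (-224 + 219))/(-336) = (382 - 5)*(-1/336) = 377*(-1/336) = -377/336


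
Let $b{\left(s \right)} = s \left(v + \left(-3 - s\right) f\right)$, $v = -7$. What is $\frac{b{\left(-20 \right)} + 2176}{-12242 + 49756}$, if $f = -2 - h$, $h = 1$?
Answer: $\frac{1668}{18757} \approx 0.088927$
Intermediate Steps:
$f = -3$ ($f = -2 - 1 = -3$)
$b{\left(s \right)} = s \left(2 + 3 s\right)$ ($b{\left(s \right)} = s \left(-7 + \left(-3 - s\right) \left(-3\right)\right) = s \left(-7 + \left(9 + 3 s\right)\right) = s \left(2 + 3 s\right)$)
$\frac{b{\left(-20 \right)} + 2176}{-12242 + 49756} = \frac{- 20 \left(2 + 3 \left(-20\right)\right) + 2176}{-12242 + 49756} = \frac{- 20 \left(2 - 60\right) + 2176}{37514} = \left(\left(-20\right) \left(-58\right) + 2176\right) \frac{1}{37514} = \left(1160 + 2176\right) \frac{1}{37514} = 3336 \cdot \frac{1}{37514} = \frac{1668}{18757}$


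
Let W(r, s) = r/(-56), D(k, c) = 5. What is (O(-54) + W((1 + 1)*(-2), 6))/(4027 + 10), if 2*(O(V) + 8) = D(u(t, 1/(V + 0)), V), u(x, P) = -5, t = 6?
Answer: -38/28259 ≈ -0.0013447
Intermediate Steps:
O(V) = -11/2 (O(V) = -8 + (1/2)*5 = -8 + 5/2 = -11/2)
W(r, s) = -r/56 (W(r, s) = r*(-1/56) = -r/56)
(O(-54) + W((1 + 1)*(-2), 6))/(4027 + 10) = (-11/2 - (1 + 1)*(-2)/56)/(4027 + 10) = (-11/2 - (-2)/28)/4037 = (-11/2 - 1/56*(-4))*(1/4037) = (-11/2 + 1/14)*(1/4037) = -38/7*1/4037 = -38/28259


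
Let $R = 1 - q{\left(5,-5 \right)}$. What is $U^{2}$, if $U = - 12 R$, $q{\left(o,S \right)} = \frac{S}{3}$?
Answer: $1024$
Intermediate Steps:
$q{\left(o,S \right)} = \frac{S}{3}$ ($q{\left(o,S \right)} = S \frac{1}{3} = \frac{S}{3}$)
$R = \frac{8}{3}$ ($R = 1 - \frac{1}{3} \left(-5\right) = 1 - - \frac{5}{3} = 1 + \frac{5}{3} = \frac{8}{3} \approx 2.6667$)
$U = -32$ ($U = \left(-12\right) \frac{8}{3} = -32$)
$U^{2} = \left(-32\right)^{2} = 1024$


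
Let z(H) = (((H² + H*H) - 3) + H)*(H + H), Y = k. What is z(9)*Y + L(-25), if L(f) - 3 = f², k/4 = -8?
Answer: -96140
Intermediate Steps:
k = -32 (k = 4*(-8) = -32)
Y = -32
z(H) = 2*H*(-3 + H + 2*H²) (z(H) = (((H² + H²) - 3) + H)*(2*H) = ((2*H² - 3) + H)*(2*H) = ((-3 + 2*H²) + H)*(2*H) = (-3 + H + 2*H²)*(2*H) = 2*H*(-3 + H + 2*H²))
L(f) = 3 + f²
z(9)*Y + L(-25) = (2*9*(-3 + 9 + 2*9²))*(-32) + (3 + (-25)²) = (2*9*(-3 + 9 + 2*81))*(-32) + (3 + 625) = (2*9*(-3 + 9 + 162))*(-32) + 628 = (2*9*168)*(-32) + 628 = 3024*(-32) + 628 = -96768 + 628 = -96140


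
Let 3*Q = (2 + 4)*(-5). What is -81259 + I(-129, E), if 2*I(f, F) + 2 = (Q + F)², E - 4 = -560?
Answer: 78918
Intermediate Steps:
E = -556 (E = 4 - 560 = -556)
Q = -10 (Q = ((2 + 4)*(-5))/3 = (6*(-5))/3 = (⅓)*(-30) = -10)
I(f, F) = -1 + (-10 + F)²/2
-81259 + I(-129, E) = -81259 + (-1 + (-10 - 556)²/2) = -81259 + (-1 + (½)*(-566)²) = -81259 + (-1 + (½)*320356) = -81259 + (-1 + 160178) = -81259 + 160177 = 78918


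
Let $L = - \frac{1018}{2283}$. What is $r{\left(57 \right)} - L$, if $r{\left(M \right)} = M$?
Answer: $\frac{131149}{2283} \approx 57.446$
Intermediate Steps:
$L = - \frac{1018}{2283}$ ($L = \left(-1018\right) \frac{1}{2283} = - \frac{1018}{2283} \approx -0.4459$)
$r{\left(57 \right)} - L = 57 - - \frac{1018}{2283} = 57 + \frac{1018}{2283} = \frac{131149}{2283}$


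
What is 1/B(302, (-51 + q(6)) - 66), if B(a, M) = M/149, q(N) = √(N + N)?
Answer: -5811/4559 - 298*√3/13677 ≈ -1.3124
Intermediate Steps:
q(N) = √2*√N (q(N) = √(2*N) = √2*√N)
B(a, M) = M/149 (B(a, M) = M*(1/149) = M/149)
1/B(302, (-51 + q(6)) - 66) = 1/(((-51 + √2*√6) - 66)/149) = 1/(((-51 + 2*√3) - 66)/149) = 1/((-117 + 2*√3)/149) = 1/(-117/149 + 2*√3/149)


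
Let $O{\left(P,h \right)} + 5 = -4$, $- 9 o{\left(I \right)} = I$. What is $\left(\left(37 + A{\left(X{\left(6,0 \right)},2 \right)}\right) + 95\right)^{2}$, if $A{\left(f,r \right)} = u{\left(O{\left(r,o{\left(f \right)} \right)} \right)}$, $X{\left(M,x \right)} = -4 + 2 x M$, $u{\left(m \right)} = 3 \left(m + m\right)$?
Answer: $6084$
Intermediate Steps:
$o{\left(I \right)} = - \frac{I}{9}$
$O{\left(P,h \right)} = -9$ ($O{\left(P,h \right)} = -5 - 4 = -9$)
$u{\left(m \right)} = 6 m$ ($u{\left(m \right)} = 3 \cdot 2 m = 6 m$)
$X{\left(M,x \right)} = -4 + 2 M x$
$A{\left(f,r \right)} = -54$ ($A{\left(f,r \right)} = 6 \left(-9\right) = -54$)
$\left(\left(37 + A{\left(X{\left(6,0 \right)},2 \right)}\right) + 95\right)^{2} = \left(\left(37 - 54\right) + 95\right)^{2} = \left(-17 + 95\right)^{2} = 78^{2} = 6084$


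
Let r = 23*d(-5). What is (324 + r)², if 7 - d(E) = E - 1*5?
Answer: 511225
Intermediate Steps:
d(E) = 12 - E (d(E) = 7 - (E - 1*5) = 7 - (E - 5) = 7 - (-5 + E) = 7 + (5 - E) = 12 - E)
r = 391 (r = 23*(12 - 1*(-5)) = 23*(12 + 5) = 23*17 = 391)
(324 + r)² = (324 + 391)² = 715² = 511225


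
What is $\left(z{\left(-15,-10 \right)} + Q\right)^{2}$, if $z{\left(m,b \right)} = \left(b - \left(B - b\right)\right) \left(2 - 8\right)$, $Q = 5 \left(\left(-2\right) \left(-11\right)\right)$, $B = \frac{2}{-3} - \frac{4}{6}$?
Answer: $49284$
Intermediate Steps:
$B = - \frac{4}{3}$ ($B = 2 \left(- \frac{1}{3}\right) - \frac{2}{3} = - \frac{2}{3} - \frac{2}{3} = - \frac{4}{3} \approx -1.3333$)
$Q = 110$ ($Q = 5 \cdot 22 = 110$)
$z{\left(m,b \right)} = -8 - 12 b$ ($z{\left(m,b \right)} = \left(b + \left(b - - \frac{4}{3}\right)\right) \left(2 - 8\right) = \left(b + \left(b + \frac{4}{3}\right)\right) \left(-6\right) = \left(b + \left(\frac{4}{3} + b\right)\right) \left(-6\right) = \left(\frac{4}{3} + 2 b\right) \left(-6\right) = -8 - 12 b$)
$\left(z{\left(-15,-10 \right)} + Q\right)^{2} = \left(\left(-8 - -120\right) + 110\right)^{2} = \left(\left(-8 + 120\right) + 110\right)^{2} = \left(112 + 110\right)^{2} = 222^{2} = 49284$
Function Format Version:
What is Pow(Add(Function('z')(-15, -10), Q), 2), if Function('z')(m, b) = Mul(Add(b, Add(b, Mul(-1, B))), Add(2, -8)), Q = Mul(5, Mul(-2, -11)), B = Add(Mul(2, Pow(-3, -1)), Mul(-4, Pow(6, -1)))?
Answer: 49284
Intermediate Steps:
B = Rational(-4, 3) (B = Add(Mul(2, Rational(-1, 3)), Mul(-4, Rational(1, 6))) = Add(Rational(-2, 3), Rational(-2, 3)) = Rational(-4, 3) ≈ -1.3333)
Q = 110 (Q = Mul(5, 22) = 110)
Function('z')(m, b) = Add(-8, Mul(-12, b)) (Function('z')(m, b) = Mul(Add(b, Add(b, Mul(-1, Rational(-4, 3)))), Add(2, -8)) = Mul(Add(b, Add(b, Rational(4, 3))), -6) = Mul(Add(b, Add(Rational(4, 3), b)), -6) = Mul(Add(Rational(4, 3), Mul(2, b)), -6) = Add(-8, Mul(-12, b)))
Pow(Add(Function('z')(-15, -10), Q), 2) = Pow(Add(Add(-8, Mul(-12, -10)), 110), 2) = Pow(Add(Add(-8, 120), 110), 2) = Pow(Add(112, 110), 2) = Pow(222, 2) = 49284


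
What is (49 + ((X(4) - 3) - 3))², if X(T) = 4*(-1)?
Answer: 1521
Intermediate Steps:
X(T) = -4
(49 + ((X(4) - 3) - 3))² = (49 + ((-4 - 3) - 3))² = (49 + (-7 - 3))² = (49 - 10)² = 39² = 1521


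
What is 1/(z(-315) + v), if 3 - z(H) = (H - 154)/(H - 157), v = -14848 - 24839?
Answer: -472/18731317 ≈ -2.5198e-5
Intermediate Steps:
v = -39687
z(H) = 3 - (-154 + H)/(-157 + H) (z(H) = 3 - (H - 154)/(H - 157) = 3 - (-154 + H)/(-157 + H))
1/(z(-315) + v) = 1/((-317 + 2*(-315))/(-157 - 315) - 39687) = 1/((-317 - 630)/(-472) - 39687) = 1/(-1/472*(-947) - 39687) = 1/(947/472 - 39687) = 1/(-18731317/472) = -472/18731317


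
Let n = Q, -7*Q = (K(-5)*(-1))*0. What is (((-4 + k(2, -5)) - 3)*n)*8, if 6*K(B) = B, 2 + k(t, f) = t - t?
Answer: 0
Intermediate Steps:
k(t, f) = -2 (k(t, f) = -2 + (t - t) = -2 + 0 = -2)
K(B) = B/6
Q = 0 (Q = -((⅙)*(-5))*(-1)*0/7 = -(-⅚*(-1))*0/7 = -5*0/42 = -⅐*0 = 0)
n = 0
(((-4 + k(2, -5)) - 3)*n)*8 = (((-4 - 2) - 3)*0)*8 = ((-6 - 3)*0)*8 = -9*0*8 = 0*8 = 0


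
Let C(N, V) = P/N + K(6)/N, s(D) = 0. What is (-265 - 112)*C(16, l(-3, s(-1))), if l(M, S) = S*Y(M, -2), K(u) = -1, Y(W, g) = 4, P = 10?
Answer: -3393/16 ≈ -212.06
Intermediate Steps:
l(M, S) = 4*S (l(M, S) = S*4 = 4*S)
C(N, V) = 9/N (C(N, V) = 10/N - 1/N = 9/N)
(-265 - 112)*C(16, l(-3, s(-1))) = (-265 - 112)*(9/16) = -3393/16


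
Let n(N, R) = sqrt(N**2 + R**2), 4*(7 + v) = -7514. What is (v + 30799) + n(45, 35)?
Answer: 57827/2 + 5*sqrt(130) ≈ 28971.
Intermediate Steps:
v = -3771/2 (v = -7 + (1/4)*(-7514) = -7 - 3757/2 = -3771/2 ≈ -1885.5)
(v + 30799) + n(45, 35) = (-3771/2 + 30799) + sqrt(45**2 + 35**2) = 57827/2 + sqrt(2025 + 1225) = 57827/2 + sqrt(3250) = 57827/2 + 5*sqrt(130)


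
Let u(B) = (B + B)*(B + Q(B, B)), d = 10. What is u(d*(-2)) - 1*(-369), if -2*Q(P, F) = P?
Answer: 769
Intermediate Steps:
Q(P, F) = -P/2
u(B) = B² (u(B) = (B + B)*(B - B/2) = (2*B)*(B/2) = B²)
u(d*(-2)) - 1*(-369) = (10*(-2))² - 1*(-369) = (-20)² + 369 = 400 + 369 = 769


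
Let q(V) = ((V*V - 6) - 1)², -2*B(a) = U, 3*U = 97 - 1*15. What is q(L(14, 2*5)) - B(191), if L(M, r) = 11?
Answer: 39029/3 ≈ 13010.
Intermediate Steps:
U = 82/3 (U = (97 - 1*15)/3 = (97 - 15)/3 = (⅓)*82 = 82/3 ≈ 27.333)
B(a) = -41/3 (B(a) = -½*82/3 = -41/3)
q(V) = (-7 + V²)² (q(V) = ((V² - 6) - 1)² = ((-6 + V²) - 1)² = (-7 + V²)²)
q(L(14, 2*5)) - B(191) = (-7 + 11²)² - 1*(-41/3) = (-7 + 121)² + 41/3 = 114² + 41/3 = 12996 + 41/3 = 39029/3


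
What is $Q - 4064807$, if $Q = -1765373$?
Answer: $-5830180$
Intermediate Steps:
$Q - 4064807 = -1765373 - 4064807 = -5830180$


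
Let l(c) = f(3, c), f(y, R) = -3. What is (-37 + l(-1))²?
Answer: 1600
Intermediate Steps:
l(c) = -3
(-37 + l(-1))² = (-37 - 3)² = (-40)² = 1600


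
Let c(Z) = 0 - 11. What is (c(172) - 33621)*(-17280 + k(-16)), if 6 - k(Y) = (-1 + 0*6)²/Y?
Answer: 580957066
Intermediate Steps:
k(Y) = 6 - 1/Y (k(Y) = 6 - (-1 + 0*6)²/Y = 6 - (-1 + 0)²/Y = 6 - (-1)²/Y = 6 - 1/Y)
c(Z) = -11
(c(172) - 33621)*(-17280 + k(-16)) = (-11 - 33621)*(-17280 + (6 - 1/(-16))) = -33632*(-17280 + (6 - 1*(-1/16))) = -33632*(-17280 + (6 + 1/16)) = -33632*(-17280 + 97/16) = -33632*(-276383/16) = 580957066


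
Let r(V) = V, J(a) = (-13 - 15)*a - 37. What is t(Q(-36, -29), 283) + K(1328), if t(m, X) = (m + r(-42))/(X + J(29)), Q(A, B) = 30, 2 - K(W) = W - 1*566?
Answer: -215074/283 ≈ -759.98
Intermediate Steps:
J(a) = -37 - 28*a (J(a) = -28*a - 37 = -37 - 28*a)
K(W) = 568 - W (K(W) = 2 - (W - 1*566) = 2 - (W - 566) = 2 - (-566 + W) = 2 + (566 - W) = 568 - W)
t(m, X) = (-42 + m)/(-849 + X) (t(m, X) = (m - 42)/(X + (-37 - 28*29)) = (-42 + m)/(X + (-37 - 812)) = (-42 + m)/(X - 849) = (-42 + m)/(-849 + X))
t(Q(-36, -29), 283) + K(1328) = (-42 + 30)/(-849 + 283) + (568 - 1*1328) = -12/(-566) + (568 - 1328) = -1/566*(-12) - 760 = 6/283 - 760 = -215074/283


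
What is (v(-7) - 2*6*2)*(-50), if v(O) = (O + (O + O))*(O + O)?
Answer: -13500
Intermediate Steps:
v(O) = 6*O² (v(O) = (O + 2*O)*(2*O) = (3*O)*(2*O) = 6*O²)
(v(-7) - 2*6*2)*(-50) = (6*(-7)² - 2*6*2)*(-50) = (6*49 - 12*2)*(-50) = (294 - 24)*(-50) = 270*(-50) = -13500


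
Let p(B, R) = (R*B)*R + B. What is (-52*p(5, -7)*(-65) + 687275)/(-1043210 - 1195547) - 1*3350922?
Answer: -7501901616229/2238757 ≈ -3.3509e+6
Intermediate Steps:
p(B, R) = B + B*R² (p(B, R) = (B*R)*R + B = B*R² + B = B + B*R²)
(-52*p(5, -7)*(-65) + 687275)/(-1043210 - 1195547) - 1*3350922 = (-260*(1 + (-7)²)*(-65) + 687275)/(-1043210 - 1195547) - 1*3350922 = (-260*(1 + 49)*(-65) + 687275)/(-2238757) - 3350922 = (-260*50*(-65) + 687275)*(-1/2238757) - 3350922 = (-52*250*(-65) + 687275)*(-1/2238757) - 3350922 = (-13000*(-65) + 687275)*(-1/2238757) - 3350922 = (845000 + 687275)*(-1/2238757) - 3350922 = 1532275*(-1/2238757) - 3350922 = -1532275/2238757 - 3350922 = -7501901616229/2238757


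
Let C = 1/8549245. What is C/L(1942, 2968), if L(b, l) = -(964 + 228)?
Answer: -1/10190700040 ≈ -9.8129e-11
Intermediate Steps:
C = 1/8549245 ≈ 1.1697e-7
L(b, l) = -1192 (L(b, l) = -1*1192 = -1192)
C/L(1942, 2968) = (1/8549245)/(-1192) = (1/8549245)*(-1/1192) = -1/10190700040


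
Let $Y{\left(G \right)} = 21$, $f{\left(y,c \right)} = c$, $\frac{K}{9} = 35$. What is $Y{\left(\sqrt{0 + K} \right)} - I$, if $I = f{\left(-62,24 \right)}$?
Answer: $-3$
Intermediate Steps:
$K = 315$ ($K = 9 \cdot 35 = 315$)
$I = 24$
$Y{\left(\sqrt{0 + K} \right)} - I = 21 - 24 = -3$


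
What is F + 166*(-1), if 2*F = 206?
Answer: -63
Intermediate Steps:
F = 103 (F = (½)*206 = 103)
F + 166*(-1) = 103 + 166*(-1) = 103 - 166 = -63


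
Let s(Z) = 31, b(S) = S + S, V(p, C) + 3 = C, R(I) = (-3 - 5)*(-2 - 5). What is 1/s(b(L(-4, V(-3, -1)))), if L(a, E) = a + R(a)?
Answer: 1/31 ≈ 0.032258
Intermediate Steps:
R(I) = 56 (R(I) = -8*(-7) = 56)
V(p, C) = -3 + C
L(a, E) = 56 + a (L(a, E) = a + 56 = 56 + a)
b(S) = 2*S
1/s(b(L(-4, V(-3, -1)))) = 1/31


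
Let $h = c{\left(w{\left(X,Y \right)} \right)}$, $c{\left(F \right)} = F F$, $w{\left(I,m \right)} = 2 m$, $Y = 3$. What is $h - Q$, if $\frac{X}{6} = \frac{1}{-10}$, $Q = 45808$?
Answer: $-45772$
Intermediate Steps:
$X = - \frac{3}{5}$ ($X = \frac{6}{-10} = 6 \left(- \frac{1}{10}\right) = - \frac{3}{5} \approx -0.6$)
$c{\left(F \right)} = F^{2}$
$h = 36$ ($h = \left(2 \cdot 3\right)^{2} = 6^{2} = 36$)
$h - Q = 36 - 45808 = -45772$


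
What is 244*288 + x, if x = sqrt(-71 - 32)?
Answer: 70272 + I*sqrt(103) ≈ 70272.0 + 10.149*I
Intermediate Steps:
x = I*sqrt(103) (x = sqrt(-103) = I*sqrt(103) ≈ 10.149*I)
244*288 + x = 244*288 + I*sqrt(103) = 70272 + I*sqrt(103)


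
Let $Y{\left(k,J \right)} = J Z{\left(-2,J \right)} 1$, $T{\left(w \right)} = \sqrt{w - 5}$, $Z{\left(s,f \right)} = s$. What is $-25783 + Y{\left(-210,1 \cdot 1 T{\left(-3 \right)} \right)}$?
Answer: $-25783 - 4 i \sqrt{2} \approx -25783.0 - 5.6569 i$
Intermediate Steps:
$T{\left(w \right)} = \sqrt{-5 + w}$
$Y{\left(k,J \right)} = - 2 J$ ($Y{\left(k,J \right)} = J \left(-2\right) 1 = - 2 J 1 = - 2 J$)
$-25783 + Y{\left(-210,1 \cdot 1 T{\left(-3 \right)} \right)} = -25783 - 2 \cdot 1 \cdot 1 \sqrt{-5 - 3} = -25783 - 2 \cdot 1 \sqrt{-8} = -25783 - 2 \cdot 1 \cdot 2 i \sqrt{2} = -25783 - 2 \cdot 2 i \sqrt{2} = -25783 - 4 i \sqrt{2}$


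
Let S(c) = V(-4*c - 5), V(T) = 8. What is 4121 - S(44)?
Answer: 4113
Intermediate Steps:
S(c) = 8
4121 - S(44) = 4121 - 1*8 = 4121 - 8 = 4113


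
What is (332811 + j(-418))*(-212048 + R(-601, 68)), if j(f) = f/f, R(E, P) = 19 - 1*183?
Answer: -70626700144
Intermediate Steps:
R(E, P) = -164 (R(E, P) = 19 - 183 = -164)
j(f) = 1
(332811 + j(-418))*(-212048 + R(-601, 68)) = (332811 + 1)*(-212048 - 164) = 332812*(-212212) = -70626700144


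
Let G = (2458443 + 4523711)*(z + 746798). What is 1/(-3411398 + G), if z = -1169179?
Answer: -1/2949132600072 ≈ -3.3908e-13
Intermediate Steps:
G = -2949129188674 (G = (2458443 + 4523711)*(-1169179 + 746798) = 6982154*(-422381) = -2949129188674)
1/(-3411398 + G) = 1/(-3411398 - 2949129188674) = 1/(-2949132600072) = -1/2949132600072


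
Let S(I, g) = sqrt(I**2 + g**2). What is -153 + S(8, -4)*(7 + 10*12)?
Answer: -153 + 508*sqrt(5) ≈ 982.92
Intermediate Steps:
-153 + S(8, -4)*(7 + 10*12) = -153 + sqrt(8**2 + (-4)**2)*(7 + 10*12) = -153 + sqrt(64 + 16)*(7 + 120) = -153 + sqrt(80)*127 = -153 + (4*sqrt(5))*127 = -153 + 508*sqrt(5)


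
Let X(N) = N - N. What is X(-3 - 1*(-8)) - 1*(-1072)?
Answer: 1072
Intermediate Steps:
X(N) = 0
X(-3 - 1*(-8)) - 1*(-1072) = 0 - 1*(-1072) = 0 + 1072 = 1072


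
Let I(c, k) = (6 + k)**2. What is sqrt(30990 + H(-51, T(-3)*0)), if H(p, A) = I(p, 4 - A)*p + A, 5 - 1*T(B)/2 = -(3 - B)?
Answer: sqrt(25890) ≈ 160.90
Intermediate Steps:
T(B) = 16 - 2*B (T(B) = 10 - (-2)*(3 - B) = 10 - 2*(-3 + B) = 10 + (6 - 2*B) = 16 - 2*B)
H(p, A) = A + p*(10 - A)**2 (H(p, A) = (6 + (4 - A))**2*p + A = (10 - A)**2*p + A = p*(10 - A)**2 + A = A + p*(10 - A)**2)
sqrt(30990 + H(-51, T(-3)*0)) = sqrt(30990 + ((16 - 2*(-3))*0 - 51*(-10 + (16 - 2*(-3))*0)**2)) = sqrt(30990 + ((16 + 6)*0 - 51*(-10 + (16 + 6)*0)**2)) = sqrt(30990 + (22*0 - 51*(-10 + 22*0)**2)) = sqrt(30990 + (0 - 51*(-10 + 0)**2)) = sqrt(30990 + (0 - 51*(-10)**2)) = sqrt(30990 + (0 - 51*100)) = sqrt(30990 + (0 - 5100)) = sqrt(30990 - 5100) = sqrt(25890)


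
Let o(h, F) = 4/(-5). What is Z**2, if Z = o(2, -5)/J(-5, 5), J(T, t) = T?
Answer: 16/625 ≈ 0.025600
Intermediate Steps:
o(h, F) = -4/5 (o(h, F) = 4*(-1/5) = -4/5)
Z = 4/25 (Z = -4/5/(-5) = -4/5*(-1/5) = 4/25 ≈ 0.16000)
Z**2 = (4/25)**2 = 16/625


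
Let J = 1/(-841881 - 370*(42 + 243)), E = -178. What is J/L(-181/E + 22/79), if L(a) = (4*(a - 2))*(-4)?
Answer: -7031/75096823032 ≈ -9.3626e-8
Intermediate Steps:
J = -1/947331 (J = 1/(-841881 - 370*285) = 1/(-841881 - 105450) = 1/(-947331) = -1/947331 ≈ -1.0556e-6)
L(a) = 32 - 16*a (L(a) = (4*(-2 + a))*(-4) = (-8 + 4*a)*(-4) = 32 - 16*a)
J/L(-181/E + 22/79) = -1/(947331*(32 - 16*(-181/(-178) + 22/79))) = -1/(947331*(32 - 16*(-181*(-1/178) + 22*(1/79)))) = -1/(947331*(32 - 16*(181/178 + 22/79))) = -1/(947331*(32 - 16*18215/14062)) = -1/(947331*(32 - 145720/7031)) = -1/(947331*79272/7031) = -1/947331*7031/79272 = -7031/75096823032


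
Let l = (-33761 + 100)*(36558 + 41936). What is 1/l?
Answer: -1/2642186534 ≈ -3.7847e-10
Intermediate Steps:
l = -2642186534 (l = -33661*78494 = -2642186534)
1/l = 1/(-2642186534) = -1/2642186534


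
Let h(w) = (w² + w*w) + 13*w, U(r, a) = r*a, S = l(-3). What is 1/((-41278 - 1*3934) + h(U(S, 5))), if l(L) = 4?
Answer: -1/44152 ≈ -2.2649e-5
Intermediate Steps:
S = 4
U(r, a) = a*r
h(w) = 2*w² + 13*w (h(w) = (w² + w²) + 13*w = 2*w² + 13*w)
1/((-41278 - 1*3934) + h(U(S, 5))) = 1/((-41278 - 1*3934) + (5*4)*(13 + 2*(5*4))) = 1/((-41278 - 3934) + 20*(13 + 2*20)) = 1/(-45212 + 20*(13 + 40)) = 1/(-45212 + 20*53) = 1/(-45212 + 1060) = 1/(-44152) = -1/44152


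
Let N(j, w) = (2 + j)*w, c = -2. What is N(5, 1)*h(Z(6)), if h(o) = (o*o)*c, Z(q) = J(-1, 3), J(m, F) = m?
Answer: -14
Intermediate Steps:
Z(q) = -1
N(j, w) = w*(2 + j)
h(o) = -2*o² (h(o) = (o*o)*(-2) = o²*(-2) = -2*o²)
N(5, 1)*h(Z(6)) = (1*(2 + 5))*(-2*(-1)²) = (1*7)*(-2*1) = 7*(-2) = -14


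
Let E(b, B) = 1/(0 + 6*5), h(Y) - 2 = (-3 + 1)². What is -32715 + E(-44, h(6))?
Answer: -981449/30 ≈ -32715.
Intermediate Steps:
h(Y) = 6 (h(Y) = 2 + (-3 + 1)² = 2 + (-2)² = 2 + 4 = 6)
E(b, B) = 1/30 (E(b, B) = 1/(0 + 30) = 1/30)
-32715 + E(-44, h(6)) = -32715 + 1/30 = -981449/30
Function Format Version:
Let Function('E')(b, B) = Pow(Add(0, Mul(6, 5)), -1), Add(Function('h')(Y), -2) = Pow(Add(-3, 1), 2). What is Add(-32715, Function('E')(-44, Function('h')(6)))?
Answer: Rational(-981449, 30) ≈ -32715.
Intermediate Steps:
Function('h')(Y) = 6 (Function('h')(Y) = Add(2, Pow(Add(-3, 1), 2)) = Add(2, Pow(-2, 2)) = Add(2, 4) = 6)
Function('E')(b, B) = Rational(1, 30) (Function('E')(b, B) = Pow(Add(0, 30), -1) = Pow(30, -1) = Rational(1, 30))
Add(-32715, Function('E')(-44, Function('h')(6))) = Add(-32715, Rational(1, 30)) = Rational(-981449, 30)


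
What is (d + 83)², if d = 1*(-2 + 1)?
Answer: 6724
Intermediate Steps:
d = -1 (d = 1*(-1) = -1)
(d + 83)² = (-1 + 83)² = 82² = 6724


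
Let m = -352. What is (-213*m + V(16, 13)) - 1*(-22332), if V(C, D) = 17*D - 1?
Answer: 97528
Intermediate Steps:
V(C, D) = -1 + 17*D
(-213*m + V(16, 13)) - 1*(-22332) = (-213*(-352) + (-1 + 17*13)) - 1*(-22332) = (74976 + (-1 + 221)) + 22332 = (74976 + 220) + 22332 = 75196 + 22332 = 97528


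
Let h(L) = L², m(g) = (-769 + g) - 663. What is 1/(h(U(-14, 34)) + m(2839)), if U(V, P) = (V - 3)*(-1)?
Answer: 1/1696 ≈ 0.00058962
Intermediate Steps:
U(V, P) = 3 - V (U(V, P) = (-3 + V)*(-1) = 3 - V)
m(g) = -1432 + g
1/(h(U(-14, 34)) + m(2839)) = 1/((3 - 1*(-14))² + (-1432 + 2839)) = 1/((3 + 14)² + 1407) = 1/(17² + 1407) = 1/(289 + 1407) = 1/1696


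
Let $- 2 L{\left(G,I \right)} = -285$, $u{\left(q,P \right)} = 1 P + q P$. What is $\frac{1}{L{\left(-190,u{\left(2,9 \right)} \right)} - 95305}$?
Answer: $- \frac{2}{190325} \approx -1.0508 \cdot 10^{-5}$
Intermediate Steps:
$u{\left(q,P \right)} = P + P q$
$L{\left(G,I \right)} = \frac{285}{2}$ ($L{\left(G,I \right)} = \left(- \frac{1}{2}\right) \left(-285\right) = \frac{285}{2}$)
$\frac{1}{L{\left(-190,u{\left(2,9 \right)} \right)} - 95305} = \frac{1}{\frac{285}{2} - 95305} = \frac{1}{- \frac{190325}{2}} = - \frac{2}{190325}$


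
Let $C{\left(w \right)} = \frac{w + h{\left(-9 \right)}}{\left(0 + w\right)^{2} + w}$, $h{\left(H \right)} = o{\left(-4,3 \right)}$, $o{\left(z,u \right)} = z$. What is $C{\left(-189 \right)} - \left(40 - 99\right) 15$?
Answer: $\frac{31445627}{35532} \approx 884.99$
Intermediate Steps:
$h{\left(H \right)} = -4$
$C{\left(w \right)} = \frac{-4 + w}{w + w^{2}}$ ($C{\left(w \right)} = \frac{w - 4}{\left(0 + w\right)^{2} + w} = \frac{-4 + w}{w^{2} + w} = \frac{-4 + w}{w + w^{2}}$)
$C{\left(-189 \right)} - \left(40 - 99\right) 15 = \frac{-4 - 189}{\left(-189\right) \left(1 - 189\right)} - \left(40 - 99\right) 15 = \left(- \frac{1}{189}\right) \frac{1}{-188} \left(-193\right) - \left(-59\right) 15 = \left(- \frac{1}{189}\right) \left(- \frac{1}{188}\right) \left(-193\right) - -885 = - \frac{193}{35532} + 885 = \frac{31445627}{35532}$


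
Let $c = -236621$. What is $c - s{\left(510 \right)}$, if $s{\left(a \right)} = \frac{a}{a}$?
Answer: $-236622$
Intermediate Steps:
$s{\left(a \right)} = 1$
$c - s{\left(510 \right)} = -236621 - 1 = -236622$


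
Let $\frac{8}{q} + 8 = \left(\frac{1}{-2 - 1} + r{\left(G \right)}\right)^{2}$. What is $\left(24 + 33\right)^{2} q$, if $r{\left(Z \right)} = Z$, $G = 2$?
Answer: $- \frac{233928}{47} \approx -4977.2$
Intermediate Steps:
$q = - \frac{72}{47}$ ($q = \frac{8}{-8 + \left(\frac{1}{-2 - 1} + 2\right)^{2}} = \frac{8}{-8 + \left(\frac{1}{-3} + 2\right)^{2}} = \frac{8}{-8 + \left(- \frac{1}{3} + 2\right)^{2}} = \frac{8}{-8 + \left(\frac{5}{3}\right)^{2}} = \frac{8}{-8 + \frac{25}{9}} = \frac{8}{- \frac{47}{9}} = 8 \left(- \frac{9}{47}\right) = - \frac{72}{47} \approx -1.5319$)
$\left(24 + 33\right)^{2} q = \left(24 + 33\right)^{2} \left(- \frac{72}{47}\right) = 57^{2} \left(- \frac{72}{47}\right) = 3249 \left(- \frac{72}{47}\right) = - \frac{233928}{47}$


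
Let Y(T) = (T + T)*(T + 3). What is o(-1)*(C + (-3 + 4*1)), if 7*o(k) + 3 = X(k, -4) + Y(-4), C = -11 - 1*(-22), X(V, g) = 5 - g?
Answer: 24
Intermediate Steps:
Y(T) = 2*T*(3 + T) (Y(T) = (2*T)*(3 + T) = 2*T*(3 + T))
C = 11 (C = -11 + 22 = 11)
o(k) = 2 (o(k) = -3/7 + ((5 - 1*(-4)) + 2*(-4)*(3 - 4))/7 = -3/7 + ((5 + 4) + 2*(-4)*(-1))/7 = -3/7 + (9 + 8)/7 = -3/7 + (1/7)*17 = -3/7 + 17/7 = 2)
o(-1)*(C + (-3 + 4*1)) = 2*(11 + (-3 + 4*1)) = 2*(11 + (-3 + 4)) = 2*(11 + 1) = 2*12 = 24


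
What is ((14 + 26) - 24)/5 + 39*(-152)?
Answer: -29624/5 ≈ -5924.8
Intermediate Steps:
((14 + 26) - 24)/5 + 39*(-152) = (40 - 24)/5 - 5928 = (⅕)*16 - 5928 = 16/5 - 5928 = -29624/5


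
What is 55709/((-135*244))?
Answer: -55709/32940 ≈ -1.6912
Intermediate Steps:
55709/((-135*244)) = 55709/(-32940) = 55709*(-1/32940) = -55709/32940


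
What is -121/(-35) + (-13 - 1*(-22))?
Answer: 436/35 ≈ 12.457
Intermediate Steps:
-121/(-35) + (-13 - 1*(-22)) = -1/35*(-121) + (-13 + 22) = 121/35 + 9 = 436/35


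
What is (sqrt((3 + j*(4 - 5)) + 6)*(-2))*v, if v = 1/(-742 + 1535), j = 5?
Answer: -4/793 ≈ -0.0050441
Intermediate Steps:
v = 1/793 ≈ 0.0012610
(sqrt((3 + j*(4 - 5)) + 6)*(-2))*v = (sqrt((3 + 5*(4 - 5)) + 6)*(-2))*(1/793) = (sqrt((3 + 5*(-1)) + 6)*(-2))*(1/793) = (sqrt((3 - 5) + 6)*(-2))*(1/793) = (sqrt(-2 + 6)*(-2))*(1/793) = (sqrt(4)*(-2))*(1/793) = (2*(-2))*(1/793) = -4*1/793 = -4/793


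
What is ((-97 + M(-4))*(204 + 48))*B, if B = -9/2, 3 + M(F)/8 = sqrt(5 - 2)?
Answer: 137214 - 9072*sqrt(3) ≈ 1.2150e+5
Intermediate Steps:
M(F) = -24 + 8*sqrt(3) (M(F) = -24 + 8*sqrt(5 - 2) = -24 + 8*sqrt(3))
B = -9/2 (B = -9*1/2 = -9/2 ≈ -4.5000)
((-97 + M(-4))*(204 + 48))*B = ((-97 + (-24 + 8*sqrt(3)))*(204 + 48))*(-9/2) = ((-121 + 8*sqrt(3))*252)*(-9/2) = (-30492 + 2016*sqrt(3))*(-9/2) = 137214 - 9072*sqrt(3)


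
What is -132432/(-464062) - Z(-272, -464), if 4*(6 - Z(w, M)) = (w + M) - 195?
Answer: -221324741/928124 ≈ -238.46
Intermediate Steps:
Z(w, M) = 219/4 - M/4 - w/4 (Z(w, M) = 6 - ((w + M) - 195)/4 = 6 - ((M + w) - 195)/4 = 6 - (-195 + M + w)/4 = 6 + (195/4 - M/4 - w/4) = 219/4 - M/4 - w/4)
-132432/(-464062) - Z(-272, -464) = -132432/(-464062) - (219/4 - ¼*(-464) - ¼*(-272)) = -132432*(-1/464062) - (219/4 + 116 + 68) = 66216/232031 - 1*955/4 = 66216/232031 - 955/4 = -221324741/928124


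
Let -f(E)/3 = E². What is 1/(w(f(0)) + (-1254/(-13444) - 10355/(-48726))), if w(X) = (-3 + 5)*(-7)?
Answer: -81884043/1121337224 ≈ -0.073024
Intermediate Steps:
f(E) = -3*E²
w(X) = -14 (w(X) = 2*(-7) = -14)
1/(w(f(0)) + (-1254/(-13444) - 10355/(-48726))) = 1/(-14 + (-1254/(-13444) - 10355/(-48726))) = 1/(-14 + (-1254*(-1/13444) - 10355*(-1/48726))) = 1/(-14 + (627/6722 + 10355/48726)) = 1/(-14 + 25039378/81884043) = 1/(-1121337224/81884043) = -81884043/1121337224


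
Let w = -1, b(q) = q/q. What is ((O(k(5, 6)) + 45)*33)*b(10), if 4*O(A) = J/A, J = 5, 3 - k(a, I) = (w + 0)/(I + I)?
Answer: 55440/37 ≈ 1498.4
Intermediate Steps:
b(q) = 1
k(a, I) = 3 + 1/(2*I) (k(a, I) = 3 - (-1 + 0)/(I + I) = 3 - (-1)/(2*I) = 3 + 1/(2*I))
O(A) = 5/(4*A) (O(A) = (5/A)/4 = 5/(4*A))
((O(k(5, 6)) + 45)*33)*b(10) = ((5/(4*(3 + (1/2)/6)) + 45)*33)*1 = ((5/(4*(3 + (1/2)*(1/6))) + 45)*33)*1 = ((5/(4*(3 + 1/12)) + 45)*33)*1 = ((5/(4*(37/12)) + 45)*33)*1 = (((5/4)*(12/37) + 45)*33)*1 = ((15/37 + 45)*33)*1 = ((1680/37)*33)*1 = (55440/37)*1 = 55440/37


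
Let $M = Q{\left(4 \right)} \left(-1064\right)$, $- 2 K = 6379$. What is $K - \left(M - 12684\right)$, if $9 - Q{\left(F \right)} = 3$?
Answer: $\frac{31757}{2} \approx 15879.0$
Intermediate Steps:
$K = - \frac{6379}{2}$ ($K = \left(- \frac{1}{2}\right) 6379 = - \frac{6379}{2} \approx -3189.5$)
$Q{\left(F \right)} = 6$ ($Q{\left(F \right)} = 9 - 3 = 6$)
$M = -6384$ ($M = 6 \left(-1064\right) = -6384$)
$K - \left(M - 12684\right) = - \frac{6379}{2} - \left(-6384 - 12684\right) = - \frac{6379}{2} - -19068 = - \frac{6379}{2} + 19068 = \frac{31757}{2}$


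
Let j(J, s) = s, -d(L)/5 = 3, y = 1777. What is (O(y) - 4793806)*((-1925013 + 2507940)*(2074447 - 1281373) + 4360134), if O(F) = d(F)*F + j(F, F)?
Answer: -2227719091140464688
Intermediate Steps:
d(L) = -15 (d(L) = -5*3 = -15)
O(F) = -14*F (O(F) = -15*F + F = -14*F)
(O(y) - 4793806)*((-1925013 + 2507940)*(2074447 - 1281373) + 4360134) = (-14*1777 - 4793806)*((-1925013 + 2507940)*(2074447 - 1281373) + 4360134) = (-24878 - 4793806)*(582927*793074 + 4360134) = -4818684*(462304247598 + 4360134) = -4818684*462308607732 = -2227719091140464688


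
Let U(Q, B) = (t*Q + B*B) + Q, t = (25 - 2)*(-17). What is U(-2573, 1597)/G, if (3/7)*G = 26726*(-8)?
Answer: -1523091/213808 ≈ -7.1236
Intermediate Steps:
t = -391 (t = 23*(-17) = -391)
U(Q, B) = B² - 390*Q (U(Q, B) = (-391*Q + B*B) + Q = (-391*Q + B²) + Q = (B² - 391*Q) + Q = B² - 390*Q)
G = -1496656/3 (G = 7*(26726*(-8))/3 = (7/3)*(-213808) = -1496656/3 ≈ -4.9889e+5)
U(-2573, 1597)/G = (1597² - 390*(-2573))/(-1496656/3) = (2550409 + 1003470)*(-3/1496656) = 3553879*(-3/1496656) = -1523091/213808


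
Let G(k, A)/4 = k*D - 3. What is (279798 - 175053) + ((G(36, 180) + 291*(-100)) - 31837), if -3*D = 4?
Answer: 43604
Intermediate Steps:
D = -4/3 (D = -⅓*4 = -4/3 ≈ -1.3333)
G(k, A) = -12 - 16*k/3 (G(k, A) = 4*(k*(-4/3) - 3) = 4*(-4*k/3 - 3) = 4*(-3 - 4*k/3) = -12 - 16*k/3)
(279798 - 175053) + ((G(36, 180) + 291*(-100)) - 31837) = (279798 - 175053) + (((-12 - 16/3*36) + 291*(-100)) - 31837) = 104745 + (((-12 - 192) - 29100) - 31837) = 104745 + ((-204 - 29100) - 31837) = 104745 + (-29304 - 31837) = 104745 - 61141 = 43604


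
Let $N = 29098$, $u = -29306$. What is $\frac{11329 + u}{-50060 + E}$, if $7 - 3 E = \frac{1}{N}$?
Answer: $\frac{523094746}{1456577985} \approx 0.35913$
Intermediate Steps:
$E = \frac{67895}{29098}$ ($E = \frac{7}{3} - \frac{1}{3 \cdot 29098} = \frac{7}{3} - \frac{1}{87294} = \frac{67895}{29098} \approx 2.3333$)
$\frac{11329 + u}{-50060 + E} = \frac{11329 - 29306}{-50060 + \frac{67895}{29098}} = - \frac{17977}{- \frac{1456577985}{29098}} = \left(-17977\right) \left(- \frac{29098}{1456577985}\right) = \frac{523094746}{1456577985}$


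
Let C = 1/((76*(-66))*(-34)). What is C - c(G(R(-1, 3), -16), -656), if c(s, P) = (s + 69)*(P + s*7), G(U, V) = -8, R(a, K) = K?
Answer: 7407067009/170544 ≈ 43432.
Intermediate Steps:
c(s, P) = (69 + s)*(P + 7*s)
C = 1/170544 (C = 1/(-5016*(-34)) = 1/170544 ≈ 5.8636e-6)
C - c(G(R(-1, 3), -16), -656) = 1/170544 - (7*(-8)**2 + 69*(-656) + 483*(-8) - 656*(-8)) = 1/170544 - (7*64 - 45264 - 3864 + 5248) = 1/170544 - (448 - 45264 - 3864 + 5248) = 1/170544 - 1*(-43432) = 1/170544 + 43432 = 7407067009/170544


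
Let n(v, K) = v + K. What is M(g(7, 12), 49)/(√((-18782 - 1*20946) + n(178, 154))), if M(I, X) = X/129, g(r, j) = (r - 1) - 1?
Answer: -7*I*√201/51858 ≈ -0.0019137*I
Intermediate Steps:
g(r, j) = -2 + r (g(r, j) = (-1 + r) - 1 = -2 + r)
M(I, X) = X/129 (M(I, X) = X*(1/129) = X/129)
n(v, K) = K + v
M(g(7, 12), 49)/(√((-18782 - 1*20946) + n(178, 154))) = ((1/129)*49)/(√((-18782 - 1*20946) + (154 + 178))) = 49/(129*(√((-18782 - 20946) + 332))) = 49/(129*(√(-39728 + 332))) = 49/(129*(√(-39396))) = 49/(129*((14*I*√201))) = 49*(-I*√201/2814)/129 = -7*I*√201/51858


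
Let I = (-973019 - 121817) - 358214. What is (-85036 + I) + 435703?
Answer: -1102383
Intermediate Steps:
I = -1453050 (I = -1094836 - 358214 = -1453050)
(-85036 + I) + 435703 = (-85036 - 1453050) + 435703 = -1538086 + 435703 = -1102383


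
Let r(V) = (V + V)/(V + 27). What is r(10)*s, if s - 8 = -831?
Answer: -16460/37 ≈ -444.86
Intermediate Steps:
r(V) = 2*V/(27 + V) (r(V) = (2*V)/(27 + V) = 2*V/(27 + V))
s = -823 (s = 8 - 831 = -823)
r(10)*s = (2*10/(27 + 10))*(-823) = (2*10/37)*(-823) = (2*10*(1/37))*(-823) = (20/37)*(-823) = -16460/37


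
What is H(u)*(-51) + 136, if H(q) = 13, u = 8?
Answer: -527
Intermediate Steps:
H(u)*(-51) + 136 = 13*(-51) + 136 = -663 + 136 = -527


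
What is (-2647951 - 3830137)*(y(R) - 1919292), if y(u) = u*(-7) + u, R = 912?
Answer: 12468790571232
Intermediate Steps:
y(u) = -6*u (y(u) = -7*u + u = -6*u)
(-2647951 - 3830137)*(y(R) - 1919292) = (-2647951 - 3830137)*(-6*912 - 1919292) = -6478088*(-5472 - 1919292) = -6478088*(-1924764) = 12468790571232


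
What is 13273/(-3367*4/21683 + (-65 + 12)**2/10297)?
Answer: -2963460732323/77772449 ≈ -38104.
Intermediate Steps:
13273/(-3367*4/21683 + (-65 + 12)**2/10297) = 13273/(-13468*1/21683 + (-53)**2*(1/10297)) = 13273/(-13468/21683 + 2809*(1/10297)) = 13273/(-13468/21683 + 2809/10297) = 13273/(-77772449/223269851) = 13273*(-223269851/77772449) = -2963460732323/77772449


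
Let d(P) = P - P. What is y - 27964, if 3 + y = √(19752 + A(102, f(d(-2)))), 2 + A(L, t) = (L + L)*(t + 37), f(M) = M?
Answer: -27967 + √27298 ≈ -27802.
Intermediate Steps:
d(P) = 0
A(L, t) = -2 + 2*L*(37 + t) (A(L, t) = -2 + (L + L)*(t + 37) = -2 + (2*L)*(37 + t) = -2 + 2*L*(37 + t))
y = -3 + √27298 (y = -3 + √(19752 + (-2 + 74*102 + 2*102*0)) = -3 + √(19752 + (-2 + 7548 + 0)) = -3 + √(19752 + 7546) = -3 + √27298 ≈ 162.22)
y - 27964 = (-3 + √27298) - 27964 = -27967 + √27298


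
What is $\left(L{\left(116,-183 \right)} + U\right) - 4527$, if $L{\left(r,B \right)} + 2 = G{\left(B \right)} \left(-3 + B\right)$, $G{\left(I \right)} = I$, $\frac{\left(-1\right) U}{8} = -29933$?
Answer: $268973$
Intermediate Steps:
$U = 239464$ ($U = \left(-8\right) \left(-29933\right) = 239464$)
$L{\left(r,B \right)} = -2 + B \left(-3 + B\right)$
$\left(L{\left(116,-183 \right)} + U\right) - 4527 = \left(\left(-2 + \left(-183\right)^{2} - -549\right) + 239464\right) - 4527 = \left(\left(-2 + 33489 + 549\right) + 239464\right) - 4527 = \left(34036 + 239464\right) - 4527 = 273500 - 4527 = 268973$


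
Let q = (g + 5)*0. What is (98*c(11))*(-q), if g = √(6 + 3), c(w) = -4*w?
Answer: 0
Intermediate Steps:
g = 3 (g = √9 = 3)
q = 0 (q = (3 + 5)*0 = 8*0 = 0)
(98*c(11))*(-q) = (98*(-4*11))*(-1*0) = (98*(-44))*0 = -4312*0 = 0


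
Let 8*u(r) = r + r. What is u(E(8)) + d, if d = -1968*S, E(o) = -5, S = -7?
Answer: 55099/4 ≈ 13775.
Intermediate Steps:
u(r) = r/4 (u(r) = (r + r)/8 = (2*r)/8 = r/4)
d = 13776 (d = -1968*(-7) = 13776)
u(E(8)) + d = (1/4)*(-5) + 13776 = -5/4 + 13776 = 55099/4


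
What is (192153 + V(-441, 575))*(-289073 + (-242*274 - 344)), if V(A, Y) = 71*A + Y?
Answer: -57420062325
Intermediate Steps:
V(A, Y) = Y + 71*A
(192153 + V(-441, 575))*(-289073 + (-242*274 - 344)) = (192153 + (575 + 71*(-441)))*(-289073 + (-242*274 - 344)) = (192153 + (575 - 31311))*(-289073 + (-66308 - 344)) = (192153 - 30736)*(-289073 - 66652) = 161417*(-355725) = -57420062325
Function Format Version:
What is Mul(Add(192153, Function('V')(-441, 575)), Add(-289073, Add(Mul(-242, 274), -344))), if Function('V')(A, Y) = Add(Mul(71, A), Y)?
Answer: -57420062325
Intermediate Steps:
Function('V')(A, Y) = Add(Y, Mul(71, A))
Mul(Add(192153, Function('V')(-441, 575)), Add(-289073, Add(Mul(-242, 274), -344))) = Mul(Add(192153, Add(575, Mul(71, -441))), Add(-289073, Add(Mul(-242, 274), -344))) = Mul(Add(192153, Add(575, -31311)), Add(-289073, Add(-66308, -344))) = Mul(Add(192153, -30736), Add(-289073, -66652)) = Mul(161417, -355725) = -57420062325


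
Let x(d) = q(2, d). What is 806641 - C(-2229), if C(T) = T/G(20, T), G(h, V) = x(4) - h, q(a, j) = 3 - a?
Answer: 15323950/19 ≈ 8.0652e+5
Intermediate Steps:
x(d) = 1 (x(d) = 3 - 1*2 = 3 - 2 = 1)
G(h, V) = 1 - h
C(T) = -T/19 (C(T) = T/(1 - 1*20) = T/(1 - 20) = T/(-19) = T*(-1/19) = -T/19)
806641 - C(-2229) = 806641 - (-1)*(-2229)/19 = 806641 - 1*2229/19 = 806641 - 2229/19 = 15323950/19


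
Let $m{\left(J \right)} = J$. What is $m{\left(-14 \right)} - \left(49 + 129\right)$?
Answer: $-192$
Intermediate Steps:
$m{\left(-14 \right)} - \left(49 + 129\right) = -14 - \left(49 + 129\right) = -14 - 178 = -192$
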